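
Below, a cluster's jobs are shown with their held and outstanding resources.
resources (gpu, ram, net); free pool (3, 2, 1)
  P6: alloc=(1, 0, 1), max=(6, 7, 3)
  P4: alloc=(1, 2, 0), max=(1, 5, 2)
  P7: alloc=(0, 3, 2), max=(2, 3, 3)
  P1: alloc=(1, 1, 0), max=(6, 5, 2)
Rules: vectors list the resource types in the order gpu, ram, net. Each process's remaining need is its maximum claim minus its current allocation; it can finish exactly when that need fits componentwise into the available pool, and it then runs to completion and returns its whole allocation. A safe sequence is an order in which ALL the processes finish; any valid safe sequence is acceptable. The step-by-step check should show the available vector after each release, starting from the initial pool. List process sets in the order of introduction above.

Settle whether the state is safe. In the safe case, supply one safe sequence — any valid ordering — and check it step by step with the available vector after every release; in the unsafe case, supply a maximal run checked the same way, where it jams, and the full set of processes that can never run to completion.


UNSAFE — no complete ordering exists.
Key observation: after P7, P4 complete, (4, 7, 3) is the best the pool ever gets, yet each leftover process wants more gpu.
The run P7, P4 cannot be extended any further. Walking it through:
  pool = (3, 2, 1)
  P7: need (2, 0, 1) fits (3, 2, 1); releases (0, 3, 2), pool now (3, 5, 3)
  P4: need (0, 3, 2) fits (3, 5, 3); releases (1, 2, 0), pool now (4, 7, 3)
  P6 still needs (5, 7, 2) but only (4, 7, 3) is free — short on gpu
  P1 still needs (5, 4, 2) but only (4, 7, 3) is free — short on gpu
Never able to finish: P6 and P1.


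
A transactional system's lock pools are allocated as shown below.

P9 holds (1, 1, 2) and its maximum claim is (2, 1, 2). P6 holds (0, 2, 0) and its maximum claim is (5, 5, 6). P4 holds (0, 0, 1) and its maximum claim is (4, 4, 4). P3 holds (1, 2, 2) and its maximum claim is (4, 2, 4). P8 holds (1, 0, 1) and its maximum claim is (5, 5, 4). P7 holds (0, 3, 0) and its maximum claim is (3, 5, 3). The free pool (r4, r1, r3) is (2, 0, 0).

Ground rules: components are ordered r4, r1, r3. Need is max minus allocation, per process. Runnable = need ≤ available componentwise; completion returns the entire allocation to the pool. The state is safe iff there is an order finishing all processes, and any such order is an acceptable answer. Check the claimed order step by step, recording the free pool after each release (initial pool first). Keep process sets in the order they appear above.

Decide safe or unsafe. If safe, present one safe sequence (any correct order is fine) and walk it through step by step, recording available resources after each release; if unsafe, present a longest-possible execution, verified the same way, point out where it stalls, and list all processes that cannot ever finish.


The state is SAFE; one workable sequence: P9, P3, P7, P4, P8, P6.
Key observation: the order's first zero-slack moment is P3 ((3, 0, 2) needed, (3, 1, 2) free — a requested resource with nothing to spare).
Step-by-step check:
  pool = (2, 0, 0)
  P9: need (1, 0, 0) fits (2, 0, 0); releases (1, 1, 2), pool now (3, 1, 2)
  P3: need (3, 0, 2) fits (3, 1, 2); releases (1, 2, 2), pool now (4, 3, 4)
  P7: need (3, 2, 3) fits (4, 3, 4); releases (0, 3, 0), pool now (4, 6, 4)
  P4: need (4, 4, 3) fits (4, 6, 4); releases (0, 0, 1), pool now (4, 6, 5)
  P8: need (4, 5, 3) fits (4, 6, 5); releases (1, 0, 1), pool now (5, 6, 6)
  P6: need (5, 3, 6) fits (5, 6, 6); releases (0, 2, 0), pool now (5, 8, 6)


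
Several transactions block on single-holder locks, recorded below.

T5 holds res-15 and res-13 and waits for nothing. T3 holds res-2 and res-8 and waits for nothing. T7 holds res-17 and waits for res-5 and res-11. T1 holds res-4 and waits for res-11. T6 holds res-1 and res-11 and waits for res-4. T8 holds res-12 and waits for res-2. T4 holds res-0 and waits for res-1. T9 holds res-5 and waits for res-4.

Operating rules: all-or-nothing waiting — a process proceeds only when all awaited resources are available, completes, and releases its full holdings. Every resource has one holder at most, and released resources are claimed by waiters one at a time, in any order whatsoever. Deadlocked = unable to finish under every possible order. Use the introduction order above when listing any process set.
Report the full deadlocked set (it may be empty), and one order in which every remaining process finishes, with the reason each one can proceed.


Deadlocked set: T7, T1, T6, T4 and T9.
Key observation: the wait chain closes on itself along T6 -> T1 -> T6; T7, T4 and T9 wait into the deadlock from upstream.
One completion order for the rest: T3, T8, T5.
Walking it through:
  T3 waits on nothing -> runs at once and releases res-2 and res-8
  T8: everything it awaited (res-2) is free; runs, freeing res-12
  T5 waits on nothing -> runs at once and releases res-15 and res-13


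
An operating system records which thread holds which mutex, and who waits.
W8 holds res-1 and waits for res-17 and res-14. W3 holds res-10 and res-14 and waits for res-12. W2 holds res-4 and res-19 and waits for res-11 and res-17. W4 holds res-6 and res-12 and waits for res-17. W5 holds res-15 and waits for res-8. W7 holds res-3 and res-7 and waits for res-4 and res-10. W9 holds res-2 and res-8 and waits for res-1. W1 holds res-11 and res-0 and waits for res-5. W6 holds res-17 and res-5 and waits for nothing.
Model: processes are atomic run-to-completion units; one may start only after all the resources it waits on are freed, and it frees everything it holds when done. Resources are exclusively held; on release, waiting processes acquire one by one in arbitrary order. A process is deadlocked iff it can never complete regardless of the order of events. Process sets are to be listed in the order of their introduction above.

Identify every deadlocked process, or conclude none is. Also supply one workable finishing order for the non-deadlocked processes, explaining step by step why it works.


Nothing here is deadlocked.
Key observation: every chain of waits terminates; starting from the processes that wait on nothing, all the rest unlock in turn.
A valid finishing order for the others: W6, W1, W4, W3, W8, W9, W2, W7, W5.
Walking it through:
  run W6 (it waits on nothing); releases res-17 and res-5
  run W1 (all its waits — res-5 — are resolved); releases res-11 and res-0
  run W4 (all its waits — res-17 — are resolved); releases res-6 and res-12
  run W3 (all its waits — res-12 — are resolved); releases res-10 and res-14
  run W8 (all its waits — res-17 and res-14 — are resolved); releases res-1
  run W9 (all its waits — res-1 — are resolved); releases res-2 and res-8
  run W2 (all its waits — res-11 and res-17 — are resolved); releases res-4 and res-19
  run W7 (all its waits — res-4 and res-10 — are resolved); releases res-3 and res-7
  run W5 (all its waits — res-8 — are resolved); releases res-15


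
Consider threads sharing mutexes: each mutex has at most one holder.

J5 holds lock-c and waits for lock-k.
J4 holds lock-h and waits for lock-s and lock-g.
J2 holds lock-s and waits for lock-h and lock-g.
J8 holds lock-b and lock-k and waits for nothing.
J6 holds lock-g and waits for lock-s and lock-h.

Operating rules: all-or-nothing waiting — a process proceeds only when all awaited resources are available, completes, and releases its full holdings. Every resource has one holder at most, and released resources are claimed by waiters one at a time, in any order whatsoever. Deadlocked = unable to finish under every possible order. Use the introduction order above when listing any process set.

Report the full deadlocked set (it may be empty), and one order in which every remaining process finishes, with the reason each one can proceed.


Deadlocked: J4, J2 and J6.
Key observation: along J4 -> J2 -> J4, each member waits on what the next one holds — a deadlock; J6 is caught in further circular waits.
One completion order for the rest: J8, J5.
Step-by-step check:
  run J8 (it waits on nothing); releases lock-b and lock-k
  J5 waits on lock-k — all released -> runs and releases lock-c


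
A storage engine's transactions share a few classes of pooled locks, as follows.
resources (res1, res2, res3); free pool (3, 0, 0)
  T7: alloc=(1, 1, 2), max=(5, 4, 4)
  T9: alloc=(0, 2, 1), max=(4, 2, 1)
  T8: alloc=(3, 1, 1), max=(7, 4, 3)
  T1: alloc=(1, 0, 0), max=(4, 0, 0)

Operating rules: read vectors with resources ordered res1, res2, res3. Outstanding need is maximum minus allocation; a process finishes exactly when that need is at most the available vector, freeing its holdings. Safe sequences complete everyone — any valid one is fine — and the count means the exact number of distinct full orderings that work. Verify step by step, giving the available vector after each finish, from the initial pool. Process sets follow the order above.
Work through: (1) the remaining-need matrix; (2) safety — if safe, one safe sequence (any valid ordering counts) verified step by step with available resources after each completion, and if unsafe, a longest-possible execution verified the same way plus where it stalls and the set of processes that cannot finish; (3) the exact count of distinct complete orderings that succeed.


(1) Outstanding need per process (order res1, res2, res3):
  T7: (4, 3, 2)
  T9: (4, 0, 0)
  T8: (4, 3, 2)
  T1: (3, 0, 0)
(2) UNSAFE.
Key observation: the pool after T1, T9 is (4, 2, 1); every surviving request exceeds it in res2, so progress ends there.
Going as far as possible: T1, T9; after that, nothing fits. Step-by-step check:
  pool = (3, 0, 0)
  T1 needs (3, 0, 0) <= (3, 0, 0) -> finishes; pool += (1, 0, 0) = (4, 0, 0)
  T9 needs (4, 0, 0) <= (4, 0, 0) -> finishes; pool += (0, 2, 1) = (4, 2, 1)
  T7 still needs (4, 3, 2) but only (4, 2, 1) is free — short on res2 and res3
  T8 still needs (4, 3, 2) but only (4, 2, 1) is free — short on res2 and res3
Never able to finish: T7 and T8.
(3) Precisely 0 of the possible complete orderings are safe sequences.


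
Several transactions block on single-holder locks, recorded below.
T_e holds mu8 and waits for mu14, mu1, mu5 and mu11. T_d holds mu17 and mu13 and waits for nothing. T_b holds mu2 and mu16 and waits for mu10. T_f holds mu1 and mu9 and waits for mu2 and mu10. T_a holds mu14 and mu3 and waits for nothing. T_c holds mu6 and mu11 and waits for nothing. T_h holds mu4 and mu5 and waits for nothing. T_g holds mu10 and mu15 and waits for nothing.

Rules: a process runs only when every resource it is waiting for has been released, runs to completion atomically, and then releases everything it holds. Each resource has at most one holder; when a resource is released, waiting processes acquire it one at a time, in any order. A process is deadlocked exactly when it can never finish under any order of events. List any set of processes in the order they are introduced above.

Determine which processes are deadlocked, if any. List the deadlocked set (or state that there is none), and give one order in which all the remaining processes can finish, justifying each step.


Nothing here is deadlocked.
Key observation: no waiting chain loops back on itself — every chain ends at a process that waits on nothing, so everyone eventually runs.
One completion order for the rest: T_a, T_g, T_b, T_c, T_f, T_d, T_h, T_e.
Step-by-step check:
  T_a: no waits; runs immediately, freeing mu14 and mu3
  T_g: no waits; runs immediately, freeing mu10 and mu15
  run T_b (all its waits — mu10 — are resolved); releases mu2 and mu16
  T_c: no waits; runs immediately, freeing mu6 and mu11
  run T_f (all its waits — mu2 and mu10 — are resolved); releases mu1 and mu9
  T_d: no waits; runs immediately, freeing mu17 and mu13
  T_h: no waits; runs immediately, freeing mu4 and mu5
  run T_e (all its waits — mu14, mu1, mu5 and mu11 — are resolved); releases mu8


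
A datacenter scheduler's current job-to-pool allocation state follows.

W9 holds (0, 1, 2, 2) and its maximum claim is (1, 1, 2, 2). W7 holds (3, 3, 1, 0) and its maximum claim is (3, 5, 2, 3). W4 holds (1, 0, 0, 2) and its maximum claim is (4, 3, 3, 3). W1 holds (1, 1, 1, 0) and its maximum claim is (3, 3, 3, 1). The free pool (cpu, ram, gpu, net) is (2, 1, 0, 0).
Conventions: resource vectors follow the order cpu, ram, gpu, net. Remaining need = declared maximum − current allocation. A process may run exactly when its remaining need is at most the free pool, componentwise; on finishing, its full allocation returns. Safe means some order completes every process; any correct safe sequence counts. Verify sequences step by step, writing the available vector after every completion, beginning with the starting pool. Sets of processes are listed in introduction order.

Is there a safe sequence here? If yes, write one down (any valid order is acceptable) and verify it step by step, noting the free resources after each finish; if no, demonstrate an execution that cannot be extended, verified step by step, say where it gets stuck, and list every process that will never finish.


SAFE — a valid safe sequence is W9, W1, W4, W7.
Key observation: W1 is the earliest step where a requested resource binds exactly: need (2, 2, 2, 1), pool (2, 2, 2, 2) at its turn.
Verifying each step:
  pool = (2, 1, 0, 0)
  W9: need (1, 0, 0, 0) fits (2, 1, 0, 0); releases (0, 1, 2, 2), pool now (2, 2, 2, 2)
  W1: need (2, 2, 2, 1) fits (2, 2, 2, 2); releases (1, 1, 1, 0), pool now (3, 3, 3, 2)
  W4: need (3, 3, 3, 1) fits (3, 3, 3, 2); releases (1, 0, 0, 2), pool now (4, 3, 3, 4)
  W7: need (0, 2, 1, 3) fits (4, 3, 3, 4); releases (3, 3, 1, 0), pool now (7, 6, 4, 4)


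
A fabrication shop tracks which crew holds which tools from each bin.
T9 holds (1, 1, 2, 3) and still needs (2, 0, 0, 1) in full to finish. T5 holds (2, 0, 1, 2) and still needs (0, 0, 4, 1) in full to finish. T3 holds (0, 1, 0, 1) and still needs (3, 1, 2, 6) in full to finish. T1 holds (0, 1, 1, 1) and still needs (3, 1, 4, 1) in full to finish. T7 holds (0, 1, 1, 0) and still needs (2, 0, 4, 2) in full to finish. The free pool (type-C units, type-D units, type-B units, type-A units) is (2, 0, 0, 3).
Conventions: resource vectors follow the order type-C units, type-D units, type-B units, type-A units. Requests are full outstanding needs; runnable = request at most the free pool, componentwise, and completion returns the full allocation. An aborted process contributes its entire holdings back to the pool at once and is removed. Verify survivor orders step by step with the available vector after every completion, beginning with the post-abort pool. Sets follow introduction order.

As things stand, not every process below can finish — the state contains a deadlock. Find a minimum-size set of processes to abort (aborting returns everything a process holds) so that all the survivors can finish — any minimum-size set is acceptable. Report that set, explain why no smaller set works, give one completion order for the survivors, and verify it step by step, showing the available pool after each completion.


The answer: abort T5 and T7.
Key observation: T1 had no path to completion before; after the abort of T5 and T7 ((2, 1, 2, 2) returned), step 3 is where it fits.
Why nothing smaller works — every single abort fails: T9 alone leaves T5 blocked (short on type-B units); T5 alone leaves T1 blocked (short on type-B units); T3 alone leaves T5 blocked (short on type-B units); T1 alone leaves T5 blocked (short on type-B units); T7 alone leaves T5 blocked (short on type-B units).
Survivors finish in the order: T9, T3, T1. Check, step by step (pool after the aborts first):
  pool = (4, 1, 2, 5)
  T9: need (2, 0, 0, 1) fits (4, 1, 2, 5); releases (1, 1, 2, 3), pool now (5, 2, 4, 8)
  T3: need (3, 1, 2, 6) fits (5, 2, 4, 8); releases (0, 1, 0, 1), pool now (5, 3, 4, 9)
  T1: need (3, 1, 4, 1) fits (5, 3, 4, 9); releases (0, 1, 1, 1), pool now (5, 4, 5, 10)


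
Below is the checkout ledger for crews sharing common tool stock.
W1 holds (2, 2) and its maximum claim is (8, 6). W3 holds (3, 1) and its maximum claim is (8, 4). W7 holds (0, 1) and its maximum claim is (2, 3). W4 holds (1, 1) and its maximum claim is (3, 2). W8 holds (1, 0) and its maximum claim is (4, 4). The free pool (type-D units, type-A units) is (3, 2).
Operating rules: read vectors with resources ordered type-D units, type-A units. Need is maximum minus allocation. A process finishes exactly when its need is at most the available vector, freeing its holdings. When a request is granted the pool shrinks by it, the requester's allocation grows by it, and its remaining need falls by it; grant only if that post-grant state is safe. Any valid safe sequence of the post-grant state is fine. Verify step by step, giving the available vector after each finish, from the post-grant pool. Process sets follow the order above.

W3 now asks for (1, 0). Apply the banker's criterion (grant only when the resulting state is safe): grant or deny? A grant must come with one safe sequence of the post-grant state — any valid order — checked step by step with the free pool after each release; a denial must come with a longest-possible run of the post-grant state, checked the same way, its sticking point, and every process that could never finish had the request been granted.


GRANT. The post-grant state is safe; one safe sequence: W7, W4, W8, W3, W1.
Key observation: granting shrinks the pool to (2, 2), yet W7 still fits and the chain goes through.
Step-by-step check of the post-grant state:
  pool = (2, 2)
  run W7 (needs (2, 2), free (2, 2)); after release of (0, 1) the pool is (2, 3)
  run W4 (needs (2, 1), free (2, 3)); after release of (1, 1) the pool is (3, 4)
  run W8 (needs (3, 4), free (3, 4)); after release of (1, 0) the pool is (4, 4)
  run W3 (needs (4, 3), free (4, 4)); after release of (4, 1) the pool is (8, 5)
  run W1 (needs (6, 4), free (8, 5)); after release of (2, 2) the pool is (10, 7)


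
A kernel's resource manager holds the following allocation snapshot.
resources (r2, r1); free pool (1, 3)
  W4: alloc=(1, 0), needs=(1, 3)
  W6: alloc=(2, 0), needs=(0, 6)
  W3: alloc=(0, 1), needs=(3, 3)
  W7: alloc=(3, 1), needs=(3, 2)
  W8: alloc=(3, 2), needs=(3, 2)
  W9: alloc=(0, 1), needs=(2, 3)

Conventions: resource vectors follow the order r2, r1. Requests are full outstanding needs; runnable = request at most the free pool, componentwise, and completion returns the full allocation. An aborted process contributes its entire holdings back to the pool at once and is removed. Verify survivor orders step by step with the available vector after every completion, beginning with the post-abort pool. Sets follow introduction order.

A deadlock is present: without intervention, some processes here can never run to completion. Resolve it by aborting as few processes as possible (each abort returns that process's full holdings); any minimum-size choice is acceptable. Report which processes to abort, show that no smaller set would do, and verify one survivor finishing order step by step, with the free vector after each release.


Abort W8.
Key observation: no ordering could ever have run W7 before the abort of W8; with (3, 2) back in the pool it fits at step 1.
Why nothing smaller works: aborting no one leaves the state deadlocked as given.
One survivor order: W7, W9, W3, W4, W6. Check, step by step (post-abort pool first):
  pool = (4, 5)
  W7: need (3, 2) fits (4, 5); releases (3, 1), pool now (7, 6)
  W9: need (2, 3) fits (7, 6); releases (0, 1), pool now (7, 7)
  W3: need (3, 3) fits (7, 7); releases (0, 1), pool now (7, 8)
  W4: need (1, 3) fits (7, 8); releases (1, 0), pool now (8, 8)
  W6: need (0, 6) fits (8, 8); releases (2, 0), pool now (10, 8)


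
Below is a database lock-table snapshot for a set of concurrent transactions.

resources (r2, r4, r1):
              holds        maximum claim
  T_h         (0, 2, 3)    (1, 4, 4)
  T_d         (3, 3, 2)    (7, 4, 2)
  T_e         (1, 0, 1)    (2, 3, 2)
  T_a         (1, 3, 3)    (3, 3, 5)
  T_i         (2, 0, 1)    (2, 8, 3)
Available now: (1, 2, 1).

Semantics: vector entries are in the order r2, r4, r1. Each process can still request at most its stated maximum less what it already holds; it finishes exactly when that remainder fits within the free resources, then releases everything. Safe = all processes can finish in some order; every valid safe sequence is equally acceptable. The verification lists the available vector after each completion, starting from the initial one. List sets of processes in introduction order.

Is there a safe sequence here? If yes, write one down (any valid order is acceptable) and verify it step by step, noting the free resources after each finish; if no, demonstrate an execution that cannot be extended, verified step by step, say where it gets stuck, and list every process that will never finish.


The state is UNSAFE.
Key observation: after T_h, T_e, T_a the pool peaks at (3, 7, 8), and each blocked process is short somewhere: T_d on r2; T_i on r4.
A maximal execution: T_h, T_e, T_a — then nothing else fits. Walking it through:
  pool = (1, 2, 1)
  run T_h (needs (1, 2, 1), free (1, 2, 1)); after release of (0, 2, 3) the pool is (1, 4, 4)
  run T_e (needs (1, 3, 1), free (1, 4, 4)); after release of (1, 0, 1) the pool is (2, 4, 5)
  run T_a (needs (2, 0, 2), free (2, 4, 5)); after release of (1, 3, 3) the pool is (3, 7, 8)
  T_d still needs (4, 1, 0) but only (3, 7, 8) is free — short on r2
  T_i still needs (0, 8, 2) but only (3, 7, 8) is free — short on r4
Processes that can never finish: T_d and T_i.


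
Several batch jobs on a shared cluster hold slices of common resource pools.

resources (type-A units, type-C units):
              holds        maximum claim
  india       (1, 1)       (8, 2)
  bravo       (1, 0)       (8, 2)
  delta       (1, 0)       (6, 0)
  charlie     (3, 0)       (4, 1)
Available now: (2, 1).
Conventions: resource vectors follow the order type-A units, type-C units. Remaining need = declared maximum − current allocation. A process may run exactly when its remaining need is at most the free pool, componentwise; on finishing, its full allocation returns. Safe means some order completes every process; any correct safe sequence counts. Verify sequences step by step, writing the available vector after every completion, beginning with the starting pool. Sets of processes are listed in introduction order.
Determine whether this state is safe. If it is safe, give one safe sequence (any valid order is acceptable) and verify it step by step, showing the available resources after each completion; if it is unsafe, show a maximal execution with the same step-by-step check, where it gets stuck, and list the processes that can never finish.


UNSAFE.
Key observation: type-A units is the bottleneck — with charlie, delta done the pool holds (6, 1), short of every remaining need.
The run charlie, delta cannot be extended any further. Step-by-step check:
  pool = (2, 1)
  run charlie (needs (1, 1), free (2, 1)); after release of (3, 0) the pool is (5, 1)
  run delta (needs (5, 0), free (5, 1)); after release of (1, 0) the pool is (6, 1)
  india cannot run: need (7, 1) vs free (6, 1) (insufficient type-A units)
  bravo cannot run: need (7, 2) vs free (6, 1) (insufficient type-A units and type-C units)
Never able to finish: india and bravo.


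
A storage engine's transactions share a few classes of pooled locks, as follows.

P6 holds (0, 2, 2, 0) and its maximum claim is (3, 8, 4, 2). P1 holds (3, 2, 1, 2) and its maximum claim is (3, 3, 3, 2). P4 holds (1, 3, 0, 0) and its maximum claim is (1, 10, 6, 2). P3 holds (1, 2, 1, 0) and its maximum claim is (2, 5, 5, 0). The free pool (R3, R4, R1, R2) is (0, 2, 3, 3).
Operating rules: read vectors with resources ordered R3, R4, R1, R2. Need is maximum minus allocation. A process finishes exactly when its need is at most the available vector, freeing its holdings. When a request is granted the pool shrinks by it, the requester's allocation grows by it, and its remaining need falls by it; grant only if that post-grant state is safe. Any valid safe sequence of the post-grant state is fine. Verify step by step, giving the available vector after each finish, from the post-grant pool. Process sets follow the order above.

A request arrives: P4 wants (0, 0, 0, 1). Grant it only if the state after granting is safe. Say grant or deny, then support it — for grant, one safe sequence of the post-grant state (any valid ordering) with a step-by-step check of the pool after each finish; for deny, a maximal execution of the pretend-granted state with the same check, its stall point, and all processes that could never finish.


GRANT: granting preserves safety; a valid post-grant sequence is P1, P3, P6, P4.
Key observation: the grant leaves (0, 2, 3, 2) free — enough for P1, whose release restarts the cascade.
Step-by-step check of the post-grant state:
  pool = (0, 2, 3, 2)
  P1 needs (0, 1, 2, 0) <= (0, 2, 3, 2) -> finishes; pool += (3, 2, 1, 2) = (3, 4, 4, 4)
  P3 needs (1, 3, 4, 0) <= (3, 4, 4, 4) -> finishes; pool += (1, 2, 1, 0) = (4, 6, 5, 4)
  P6 needs (3, 6, 2, 2) <= (4, 6, 5, 4) -> finishes; pool += (0, 2, 2, 0) = (4, 8, 7, 4)
  P4 needs (0, 7, 6, 1) <= (4, 8, 7, 4) -> finishes; pool += (1, 3, 0, 1) = (5, 11, 7, 5)


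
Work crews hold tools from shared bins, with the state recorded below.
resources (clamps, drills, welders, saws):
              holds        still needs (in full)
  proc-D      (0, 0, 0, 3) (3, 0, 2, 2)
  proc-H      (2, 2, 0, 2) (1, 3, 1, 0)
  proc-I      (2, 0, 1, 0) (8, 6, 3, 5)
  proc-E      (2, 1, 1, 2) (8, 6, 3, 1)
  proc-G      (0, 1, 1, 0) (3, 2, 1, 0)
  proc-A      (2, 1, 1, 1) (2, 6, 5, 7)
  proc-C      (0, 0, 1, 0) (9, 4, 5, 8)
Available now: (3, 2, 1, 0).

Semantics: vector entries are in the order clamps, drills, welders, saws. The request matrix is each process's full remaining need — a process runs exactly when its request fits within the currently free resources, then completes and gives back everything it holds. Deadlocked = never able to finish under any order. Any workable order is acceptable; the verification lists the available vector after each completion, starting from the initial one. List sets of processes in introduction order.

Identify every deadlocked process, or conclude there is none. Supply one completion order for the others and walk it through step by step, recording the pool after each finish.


Deadlocked set: proc-I, proc-E, proc-A and proc-C.
Key observation: the wall is welders: completing proc-G, proc-H, proc-D brings the pool only to (5, 5, 2, 5), and all the rest need more.
One completion order for the rest: proc-G, proc-H, proc-D. Step-by-step check:
  pool = (3, 2, 1, 0)
  proc-G: need (3, 2, 1, 0) fits (3, 2, 1, 0); releases (0, 1, 1, 0), pool now (3, 3, 2, 0)
  proc-H: need (1, 3, 1, 0) fits (3, 3, 2, 0); releases (2, 2, 0, 2), pool now (5, 5, 2, 2)
  proc-D: need (3, 0, 2, 2) fits (5, 5, 2, 2); releases (0, 0, 0, 3), pool now (5, 5, 2, 5)
None of the blocked processes ever fits:
  proc-I cannot run: need (8, 6, 3, 5) vs free (5, 5, 2, 5) (insufficient clamps, drills and welders)
  proc-E cannot run: need (8, 6, 3, 1) vs free (5, 5, 2, 5) (insufficient clamps, drills and welders)
  proc-A cannot run: need (2, 6, 5, 7) vs free (5, 5, 2, 5) (insufficient drills, welders and saws)
  proc-C cannot run: need (9, 4, 5, 8) vs free (5, 5, 2, 5) (insufficient clamps, welders and saws)


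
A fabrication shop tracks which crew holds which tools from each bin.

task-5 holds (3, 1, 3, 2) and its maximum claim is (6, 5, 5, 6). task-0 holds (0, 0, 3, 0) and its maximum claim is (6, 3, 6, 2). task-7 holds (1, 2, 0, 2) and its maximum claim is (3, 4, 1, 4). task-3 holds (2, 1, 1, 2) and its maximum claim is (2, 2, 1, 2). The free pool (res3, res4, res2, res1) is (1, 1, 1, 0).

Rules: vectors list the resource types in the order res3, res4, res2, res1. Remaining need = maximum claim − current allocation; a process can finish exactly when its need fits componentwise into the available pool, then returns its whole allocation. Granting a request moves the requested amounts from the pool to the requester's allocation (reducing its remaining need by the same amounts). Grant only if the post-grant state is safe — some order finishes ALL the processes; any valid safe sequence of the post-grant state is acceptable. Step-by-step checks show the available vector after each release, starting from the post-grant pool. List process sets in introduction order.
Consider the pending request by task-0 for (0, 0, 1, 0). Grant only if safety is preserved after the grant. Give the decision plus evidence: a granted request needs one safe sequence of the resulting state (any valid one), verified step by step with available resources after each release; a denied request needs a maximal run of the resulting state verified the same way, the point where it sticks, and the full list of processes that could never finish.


DENY — the pretend-granted state is unsafe.
Key observation: after task-3, task-7 complete, (4, 4, 1, 4) is the best the pool ever gets, yet each leftover process wants more res2.
After a pretend grant, a maximal execution: task-3, task-7 — then nothing else fits. Check, step by step:
  pool = (1, 1, 0, 0)
  task-3: need (0, 1, 0, 0) fits (1, 1, 0, 0); releases (2, 1, 1, 2), pool now (3, 2, 1, 2)
  task-7: need (2, 2, 1, 2) fits (3, 2, 1, 2); releases (1, 2, 0, 2), pool now (4, 4, 1, 4)
  task-5 still needs (3, 4, 2, 4) but only (4, 4, 1, 4) is free — short on res2
  task-0 still needs (6, 3, 2, 2) but only (4, 4, 1, 4) is free — short on res3 and res2
Had the request been granted, task-5 and task-0 could never finish.


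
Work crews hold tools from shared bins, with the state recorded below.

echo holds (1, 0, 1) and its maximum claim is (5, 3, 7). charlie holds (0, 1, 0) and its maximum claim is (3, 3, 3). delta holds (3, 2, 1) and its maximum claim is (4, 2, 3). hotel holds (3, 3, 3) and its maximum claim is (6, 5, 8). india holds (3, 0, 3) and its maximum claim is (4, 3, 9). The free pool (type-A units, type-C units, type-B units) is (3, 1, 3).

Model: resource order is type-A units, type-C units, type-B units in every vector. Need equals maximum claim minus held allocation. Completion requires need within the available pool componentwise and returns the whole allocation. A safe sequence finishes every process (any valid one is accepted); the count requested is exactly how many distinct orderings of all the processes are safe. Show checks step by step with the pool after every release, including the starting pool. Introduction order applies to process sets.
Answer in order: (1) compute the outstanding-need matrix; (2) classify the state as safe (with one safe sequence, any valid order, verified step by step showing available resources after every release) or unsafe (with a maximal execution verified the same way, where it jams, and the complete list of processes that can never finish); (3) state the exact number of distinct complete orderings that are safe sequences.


(1) Outstanding need per process (order type-A units, type-C units, type-B units):
  echo: (4, 3, 6)
  charlie: (3, 2, 3)
  delta: (1, 0, 2)
  hotel: (3, 2, 5)
  india: (1, 3, 6)
(2) The state is UNSAFE.
Key observation: type-B units is the bottleneck — with delta, charlie done the pool holds (6, 4, 4), short of every remaining need.
The run delta, charlie cannot be extended any further. Check, step by step:
  pool = (3, 1, 3)
  run delta (needs (1, 0, 2), free (3, 1, 3)); after release of (3, 2, 1) the pool is (6, 3, 4)
  run charlie (needs (3, 2, 3), free (6, 3, 4)); after release of (0, 1, 0) the pool is (6, 4, 4)
  echo still needs (4, 3, 6) but only (6, 4, 4) is free — short on type-B units
  hotel still needs (3, 2, 5) but only (6, 4, 4) is free — short on type-B units
  india still needs (1, 3, 6) but only (6, 4, 4) is free — short on type-B units
Processes that can never finish: echo, hotel and india.
(3) Exactly 0 of the possible complete orderings are safe sequences.


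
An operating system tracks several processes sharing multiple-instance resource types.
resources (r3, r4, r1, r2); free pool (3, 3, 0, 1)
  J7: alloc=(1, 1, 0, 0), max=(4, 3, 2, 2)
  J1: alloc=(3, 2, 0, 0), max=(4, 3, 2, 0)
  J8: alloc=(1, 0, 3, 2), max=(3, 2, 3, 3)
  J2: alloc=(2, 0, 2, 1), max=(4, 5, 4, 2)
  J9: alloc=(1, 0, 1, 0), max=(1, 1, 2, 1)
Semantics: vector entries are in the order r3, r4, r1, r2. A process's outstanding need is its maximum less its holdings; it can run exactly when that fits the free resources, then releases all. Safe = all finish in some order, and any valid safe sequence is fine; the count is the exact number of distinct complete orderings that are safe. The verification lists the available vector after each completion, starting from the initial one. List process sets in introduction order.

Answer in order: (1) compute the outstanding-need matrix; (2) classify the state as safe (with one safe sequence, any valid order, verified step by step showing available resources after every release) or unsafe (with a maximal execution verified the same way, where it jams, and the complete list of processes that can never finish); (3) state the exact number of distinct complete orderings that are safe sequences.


(1) Remaining need (order r3, r4, r1, r2):
  J7: (3, 2, 2, 2)
  J1: (1, 1, 2, 0)
  J8: (2, 2, 0, 1)
  J2: (2, 5, 2, 1)
  J9: (0, 1, 1, 1)
(2) SAFE, for example via the order J8, J7, J1, J9, J2.
Key observation: J8 is the earliest step where a requested resource binds exactly: need (2, 2, 0, 1), pool (3, 3, 0, 1) at its turn.
Step-by-step check:
  pool = (3, 3, 0, 1)
  J8: need (2, 2, 0, 1) fits (3, 3, 0, 1); releases (1, 0, 3, 2), pool now (4, 3, 3, 3)
  J7: need (3, 2, 2, 2) fits (4, 3, 3, 3); releases (1, 1, 0, 0), pool now (5, 4, 3, 3)
  J1: need (1, 1, 2, 0) fits (5, 4, 3, 3); releases (3, 2, 0, 0), pool now (8, 6, 3, 3)
  J9: need (0, 1, 1, 1) fits (8, 6, 3, 3); releases (1, 0, 1, 0), pool now (9, 6, 4, 3)
  J2: need (2, 5, 2, 1) fits (9, 6, 4, 3); releases (2, 0, 2, 1), pool now (11, 6, 6, 4)
(3) Exactly 12 of the possible complete orderings are safe sequences.


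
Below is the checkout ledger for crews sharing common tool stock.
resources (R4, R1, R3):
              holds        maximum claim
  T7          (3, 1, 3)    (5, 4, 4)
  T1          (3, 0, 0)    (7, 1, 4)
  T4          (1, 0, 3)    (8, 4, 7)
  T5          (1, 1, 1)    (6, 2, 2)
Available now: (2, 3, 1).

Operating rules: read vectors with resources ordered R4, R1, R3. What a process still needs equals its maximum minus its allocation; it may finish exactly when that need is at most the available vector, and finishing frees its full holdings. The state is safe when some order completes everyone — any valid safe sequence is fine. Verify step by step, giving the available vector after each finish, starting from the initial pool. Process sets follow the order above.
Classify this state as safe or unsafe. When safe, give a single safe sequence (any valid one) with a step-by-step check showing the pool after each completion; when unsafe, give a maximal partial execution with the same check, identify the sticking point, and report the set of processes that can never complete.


SAFE. One safe sequence: T7, T5, T1, T4.
Key observation: the order's first zero-slack moment is T7 ((2, 3, 1) needed, (2, 3, 1) free — a requested resource with nothing to spare).
Check, step by step:
  pool = (2, 3, 1)
  run T7 (needs (2, 3, 1), free (2, 3, 1)); after release of (3, 1, 3) the pool is (5, 4, 4)
  run T5 (needs (5, 1, 1), free (5, 4, 4)); after release of (1, 1, 1) the pool is (6, 5, 5)
  run T1 (needs (4, 1, 4), free (6, 5, 5)); after release of (3, 0, 0) the pool is (9, 5, 5)
  run T4 (needs (7, 4, 4), free (9, 5, 5)); after release of (1, 0, 3) the pool is (10, 5, 8)


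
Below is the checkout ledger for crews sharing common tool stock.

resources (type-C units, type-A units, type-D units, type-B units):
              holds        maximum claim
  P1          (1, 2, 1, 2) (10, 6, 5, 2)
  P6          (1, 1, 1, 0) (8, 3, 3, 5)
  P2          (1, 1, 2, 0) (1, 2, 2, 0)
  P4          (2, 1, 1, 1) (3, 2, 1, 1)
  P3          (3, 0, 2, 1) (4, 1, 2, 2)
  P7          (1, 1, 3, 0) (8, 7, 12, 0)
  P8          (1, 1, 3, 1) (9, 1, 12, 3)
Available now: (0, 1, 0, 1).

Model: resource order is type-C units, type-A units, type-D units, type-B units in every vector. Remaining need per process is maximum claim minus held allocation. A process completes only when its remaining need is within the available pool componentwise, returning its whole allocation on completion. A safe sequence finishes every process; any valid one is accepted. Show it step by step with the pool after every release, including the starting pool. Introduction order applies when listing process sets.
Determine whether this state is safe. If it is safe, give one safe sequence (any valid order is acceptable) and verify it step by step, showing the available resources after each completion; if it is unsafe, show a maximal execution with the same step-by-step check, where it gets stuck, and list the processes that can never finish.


UNSAFE — no complete ordering exists.
Key observation: after P2, P4, P3 complete, (6, 3, 5, 3) is the best the pool ever gets, yet each leftover process wants more type-C units.
The run P2, P4, P3 cannot be extended any further. Check, step by step:
  pool = (0, 1, 0, 1)
  run P2 (needs (0, 1, 0, 0), free (0, 1, 0, 1)); after release of (1, 1, 2, 0) the pool is (1, 2, 2, 1)
  run P4 (needs (1, 1, 0, 0), free (1, 2, 2, 1)); after release of (2, 1, 1, 1) the pool is (3, 3, 3, 2)
  run P3 (needs (1, 1, 0, 1), free (3, 3, 3, 2)); after release of (3, 0, 2, 1) the pool is (6, 3, 5, 3)
  P1 still needs (9, 4, 4, 0) but only (6, 3, 5, 3) is free — short on type-C units and type-A units
  P6 still needs (7, 2, 2, 5) but only (6, 3, 5, 3) is free — short on type-C units and type-B units
  P7 still needs (7, 6, 9, 0) but only (6, 3, 5, 3) is free — short on type-C units, type-A units and type-D units
  P8 still needs (8, 0, 9, 2) but only (6, 3, 5, 3) is free — short on type-C units and type-D units
Never able to finish: P1, P6, P7 and P8.


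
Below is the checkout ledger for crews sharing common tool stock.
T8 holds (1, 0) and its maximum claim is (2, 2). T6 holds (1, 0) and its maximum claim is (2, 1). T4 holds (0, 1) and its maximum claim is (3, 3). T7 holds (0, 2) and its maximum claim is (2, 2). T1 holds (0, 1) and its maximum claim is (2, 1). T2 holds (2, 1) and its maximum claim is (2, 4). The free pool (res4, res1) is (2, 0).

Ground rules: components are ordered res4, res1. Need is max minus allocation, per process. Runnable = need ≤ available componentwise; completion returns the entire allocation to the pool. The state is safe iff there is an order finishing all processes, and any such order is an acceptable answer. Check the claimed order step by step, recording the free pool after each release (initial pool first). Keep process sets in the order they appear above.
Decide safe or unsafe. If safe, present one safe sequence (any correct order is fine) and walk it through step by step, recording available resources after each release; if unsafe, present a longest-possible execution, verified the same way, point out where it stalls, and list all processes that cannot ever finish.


The state is SAFE; one workable sequence: T1, T7, T8, T4, T6, T2.
Key observation: T1 is the earliest step where a requested resource binds exactly: need (2, 0), pool (2, 0) at its turn.
Walking it through:
  pool = (2, 0)
  T1: need (2, 0) fits (2, 0); releases (0, 1), pool now (2, 1)
  T7: need (2, 0) fits (2, 1); releases (0, 2), pool now (2, 3)
  T8: need (1, 2) fits (2, 3); releases (1, 0), pool now (3, 3)
  T4: need (3, 2) fits (3, 3); releases (0, 1), pool now (3, 4)
  T6: need (1, 1) fits (3, 4); releases (1, 0), pool now (4, 4)
  T2: need (0, 3) fits (4, 4); releases (2, 1), pool now (6, 5)


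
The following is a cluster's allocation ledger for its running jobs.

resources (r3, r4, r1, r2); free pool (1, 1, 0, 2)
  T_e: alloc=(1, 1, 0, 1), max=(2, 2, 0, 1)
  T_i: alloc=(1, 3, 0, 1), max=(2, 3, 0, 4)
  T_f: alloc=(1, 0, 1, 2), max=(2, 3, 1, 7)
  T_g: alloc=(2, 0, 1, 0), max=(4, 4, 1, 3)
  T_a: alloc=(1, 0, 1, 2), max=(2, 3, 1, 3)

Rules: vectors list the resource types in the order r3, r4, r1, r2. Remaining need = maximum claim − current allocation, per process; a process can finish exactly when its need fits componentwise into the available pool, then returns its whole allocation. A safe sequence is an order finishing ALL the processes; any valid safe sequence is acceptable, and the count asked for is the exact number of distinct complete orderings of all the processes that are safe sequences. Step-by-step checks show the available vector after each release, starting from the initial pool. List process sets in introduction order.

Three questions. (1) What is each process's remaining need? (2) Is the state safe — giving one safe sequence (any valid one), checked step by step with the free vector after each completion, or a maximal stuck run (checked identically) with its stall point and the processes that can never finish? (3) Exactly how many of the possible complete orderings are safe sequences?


(1) Need matrix, components ordered r3, r4, r1, r2:
  T_e: (1, 1, 0, 0)
  T_i: (1, 0, 0, 3)
  T_f: (1, 3, 0, 5)
  T_g: (2, 4, 0, 3)
  T_a: (1, 3, 0, 1)
(2) SAFE. One safe sequence: T_e, T_i, T_a, T_g, T_f.
Key observation: reading the order forward, T_e is the first process whose need (1, 1, 0, 0) meets the free pool (1, 1, 0, 2) exactly on a resource it requests.
Verifying each step:
  pool = (1, 1, 0, 2)
  T_e needs (1, 1, 0, 0) <= (1, 1, 0, 2) -> finishes; pool += (1, 1, 0, 1) = (2, 2, 0, 3)
  T_i needs (1, 0, 0, 3) <= (2, 2, 0, 3) -> finishes; pool += (1, 3, 0, 1) = (3, 5, 0, 4)
  T_a needs (1, 3, 0, 1) <= (3, 5, 0, 4) -> finishes; pool += (1, 0, 1, 2) = (4, 5, 1, 6)
  T_g needs (2, 4, 0, 3) <= (4, 5, 1, 6) -> finishes; pool += (2, 0, 1, 0) = (6, 5, 2, 6)
  T_f needs (1, 3, 0, 5) <= (6, 5, 2, 6) -> finishes; pool += (1, 0, 1, 2) = (7, 5, 3, 8)
(3) The exact count: 3 of the possible complete orderings are safe sequences.
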